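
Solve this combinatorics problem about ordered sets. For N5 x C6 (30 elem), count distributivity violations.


Distributive law: a ^ (b v c) = (a ^ b) v (a ^ c).
Check all 30^3 = 27000 ordered triples (a,b,c).
  e.g. a=(b,0), b=(a,0), c=(c,0): lhs=(b,0) != rhs=(a,0)
  e.g. a=(b,0), b=(a,0), c=(c,1): lhs=(b,0) != rhs=(a,0)
Total violating triples: 432


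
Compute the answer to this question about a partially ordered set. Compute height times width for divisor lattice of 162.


Height = length of longest chain minus 1; width = size of largest antichain.
A maximum chain: 1 | 3 | 9 | 27 | 81 | 162  (height 5).
A maximum antichain: {2, 3}  (width 2).
Product = 5 * 2 = 10


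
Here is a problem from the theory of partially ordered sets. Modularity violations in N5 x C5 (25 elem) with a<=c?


Modular law: if a <= c then a v (b ^ c) = (a v b) ^ c.
Check all triples (a,b,c) with a <= c among 25 elements.
  e.g. a=(a,0), b=(c,0), c=(b,0): lhs=(a,0) != rhs=(b,0)
  e.g. a=(a,0), b=(c,1), c=(b,0): lhs=(a,0) != rhs=(b,0)
Total violating triples: 75


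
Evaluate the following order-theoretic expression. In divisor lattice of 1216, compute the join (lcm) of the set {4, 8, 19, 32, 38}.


In a divisor lattice, join = lcm (least common multiple).
Compute lcm iteratively: start with first element, then lcm(current, next).
Elements: [4, 8, 19, 32, 38]
lcm(4,8) = 8
lcm(8,19) = 152
lcm(152,32) = 608
lcm(608,38) = 608
Final lcm = 608


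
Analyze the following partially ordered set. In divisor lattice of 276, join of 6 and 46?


In a divisor lattice, join = lcm (least common multiple).
gcd(6,46) = 2
lcm(6,46) = 6*46/gcd = 276/2 = 138


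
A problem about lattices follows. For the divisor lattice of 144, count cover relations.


A cover relation a -< b holds when a < b with no c strictly between.
Cover relations:
  1 -< 2
  1 -< 3
  2 -< 4
  2 -< 6
  3 -< 6
  3 -< 9
  4 -< 8
  4 -< 12
  ...14 more
Total: 22


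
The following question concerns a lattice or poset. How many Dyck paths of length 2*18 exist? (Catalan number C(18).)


C(n) = C(2n, n) / (n+1).
C(36, 18) = 9075135300
C(18) = 9075135300 / 19 = 477638700


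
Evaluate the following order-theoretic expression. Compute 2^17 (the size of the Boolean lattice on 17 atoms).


Power set = 2^n.
2^17 = 131072


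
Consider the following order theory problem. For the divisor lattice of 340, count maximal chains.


A maximal chain goes from the minimum element to a maximal element via cover relations.
Counting all min-to-max paths in the cover graph.
Total maximal chains: 12


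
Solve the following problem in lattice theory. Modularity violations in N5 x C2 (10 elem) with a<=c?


Modular law: if a <= c then a v (b ^ c) = (a v b) ^ c.
Check all triples (a,b,c) with a <= c among 10 elements.
  e.g. a=(a,0), b=(c,0), c=(b,0): lhs=(a,0) != rhs=(b,0)
  e.g. a=(a,0), b=(c,1), c=(b,0): lhs=(a,0) != rhs=(b,0)
Total violating triples: 6


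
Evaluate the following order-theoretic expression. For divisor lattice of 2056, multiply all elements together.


Divisors of 2056: [1, 2, 4, 8, 257, 514, 1028, 2056]
Product = n^(d(n)/2) = 2056^(8/2)
Product = 17868678762496


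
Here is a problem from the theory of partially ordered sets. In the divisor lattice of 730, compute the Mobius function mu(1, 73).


In a divisor lattice, mu(a,b) = mu(b/a) where mu is the classical Mobius function.
b/a = 73/1 = 73
Prime factorization of 73: primes [73]
73 is squarefree with 1 prime factor(s), so mu(73) = (-1)^1 = -1


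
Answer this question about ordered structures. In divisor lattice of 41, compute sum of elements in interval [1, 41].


Interval [1,41] in divisors of 41: [1, 41]
Sum = 42


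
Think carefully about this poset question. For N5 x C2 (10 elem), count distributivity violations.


Distributive law: a ^ (b v c) = (a ^ b) v (a ^ c).
Check all 10^3 = 1000 ordered triples (a,b,c).
  e.g. a=(b,0), b=(a,0), c=(c,0): lhs=(b,0) != rhs=(a,0)
  e.g. a=(b,0), b=(a,0), c=(c,1): lhs=(b,0) != rhs=(a,0)
Total violating triples: 16


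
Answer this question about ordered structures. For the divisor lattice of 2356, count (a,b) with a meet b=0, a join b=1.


Complement pair (a,b): a meet b = bottom, a join b = top.
Here: gcd(a,b)=1 and lcm(a,b)=2356, i.e. a*b=2356 with a,b coprime.
Pairs found: (1,2356), (4,589), (19,124), (31,76), ... (4 more)
Total ordered pairs: 8


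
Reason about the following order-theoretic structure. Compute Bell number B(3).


B(n) = number of set partitions of an n-element set.
B(n) satisfies the recurrence: B(n+1) = sum_k C(n,k)*B(k).
B(3) = 5


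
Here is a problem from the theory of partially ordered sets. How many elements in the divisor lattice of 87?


Divisors of 87: [1, 3, 29, 87]
Count: 4


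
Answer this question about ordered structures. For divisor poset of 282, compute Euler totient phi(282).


phi(n) = n * prod_{p|n} (1 - 1/p).
Prime divisors of 282: [2, 3, 47]
phi(282) = 282 * (1 - 1/2) * (1 - 1/3) * (1 - 1/47)
phi(282) = 92


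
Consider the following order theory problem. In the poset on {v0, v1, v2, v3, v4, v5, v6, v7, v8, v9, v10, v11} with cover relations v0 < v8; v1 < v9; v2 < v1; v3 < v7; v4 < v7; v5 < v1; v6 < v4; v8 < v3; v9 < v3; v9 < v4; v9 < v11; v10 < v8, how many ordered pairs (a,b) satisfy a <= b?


The order relation is {(a,b) : a <= b}, reflexive so it includes (a,a).
Examples: (v0,v0), (v0,v3), (v0,v7), (v0,v8), (v1,v1), ...
Total ordered pairs: 45


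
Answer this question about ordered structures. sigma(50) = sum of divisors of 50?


sigma(n) = sum of divisors.
Divisors of 50: [1, 2, 5, 10, 25, 50]
Sum = 93


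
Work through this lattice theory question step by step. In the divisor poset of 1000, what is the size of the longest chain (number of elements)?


A chain is a totally ordered subset; we count the number of elements in a maximum chain.
Compute, for each element x, the size of the longest chain ending at x:
  1: 1
  2: 2
  5: 2
  4: 3
  25: 3
  8: 4
  ...
A maximum chain: 1 < 2 < 4 < 8 < 40 < 200 < 1000
Number of elements in the longest chain: 7


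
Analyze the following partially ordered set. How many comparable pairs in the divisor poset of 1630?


A comparable pair {a,b} has a < b or b < a in the order.
Count unordered pairs where one element is strictly below the other.
Examples: {1,2}, {1,5}, {1,10}, {1,163}, ...
Total comparable pairs: 19


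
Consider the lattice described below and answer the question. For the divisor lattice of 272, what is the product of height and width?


Height = length of longest chain minus 1; width = size of largest antichain.
A maximum chain: 1 | 17 | 34 | 68 | 136 | 272  (height 5).
A maximum antichain: {2, 17}  (width 2).
Product = 5 * 2 = 10


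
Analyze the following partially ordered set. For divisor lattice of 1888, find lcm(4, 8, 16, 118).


In a divisor lattice, join = lcm (least common multiple).
Compute lcm iteratively: start with first element, then lcm(current, next).
Elements: [4, 8, 16, 118]
lcm(4,8) = 8
lcm(8,16) = 16
lcm(16,118) = 944
Final lcm = 944


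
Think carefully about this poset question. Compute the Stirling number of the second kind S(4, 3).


S(n,k) = k*S(n-1,k) + S(n-1,k-1).
S(3,3) = 1, S(3,2) = 3
S(4,3) = 3*1 + 3 = 3 + 3
S(4,3) = 6


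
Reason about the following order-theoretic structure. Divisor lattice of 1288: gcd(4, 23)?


Meet=gcd.
gcd(4,23)=1


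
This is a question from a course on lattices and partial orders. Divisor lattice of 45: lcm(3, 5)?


Join=lcm.
gcd(3,5)=1
lcm=15


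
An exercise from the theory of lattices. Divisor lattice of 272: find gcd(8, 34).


In a divisor lattice, meet = gcd (greatest common divisor).
By Euclidean algorithm or factoring: gcd(8,34) = 2


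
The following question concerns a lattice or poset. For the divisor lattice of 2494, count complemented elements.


An element a is complemented if some b has a meet b = bottom, a join b = top.
a is complemented iff gcd(a, n/a)=1, i.e. a is a unitary divisor of 2494.
Complemented elements: 1, 2, 29, 43, 58, 86, ... (2 more)
Count: 8


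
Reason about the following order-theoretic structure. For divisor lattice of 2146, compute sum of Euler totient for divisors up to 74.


Divisors of 2146 up to 74: [1, 2, 29, 37, 58, 74]
phi values: [1, 1, 28, 36, 28, 36]
Sum = 130


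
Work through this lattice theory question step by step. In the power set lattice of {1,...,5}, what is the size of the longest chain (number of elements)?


A chain is a totally ordered subset; we count the number of elements in a maximum chain.
Compute, for each element x, the size of the longest chain ending at x:
  {}: 1
  {1}: 2
  {2}: 2
  {3}: 2
  {4}: 2
  {5}: 2
  ...
A maximum chain: {} < {1} < {1,2} < {1,2,3} < {1,2,3,4} < {1,2,3,4,5}
Number of elements in the longest chain: 6


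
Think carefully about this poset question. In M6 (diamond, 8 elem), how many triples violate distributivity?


Distributive law: a ^ (b v c) = (a ^ b) v (a ^ c).
Check all 8^3 = 512 ordered triples (a,b,c).
  e.g. a=a1, b=a2, c=a3: lhs=a1 != rhs=0
  e.g. a=a1, b=a2, c=a4: lhs=a1 != rhs=0
Total violating triples: 120


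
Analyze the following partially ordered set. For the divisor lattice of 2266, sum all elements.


sigma(n) = sum of divisors.
Divisors of 2266: [1, 2, 11, 22, 103, 206, 1133, 2266]
Sum = 3744


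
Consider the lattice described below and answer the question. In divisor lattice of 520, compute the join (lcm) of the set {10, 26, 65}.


In a divisor lattice, join = lcm (least common multiple).
Compute lcm iteratively: start with first element, then lcm(current, next).
Elements: [10, 26, 65]
lcm(10,26) = 130
lcm(130,65) = 130
Final lcm = 130


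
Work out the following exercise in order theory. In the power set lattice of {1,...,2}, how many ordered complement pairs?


Complement pair (a,b): a meet b = bottom, a join b = top.
Here: A intersect B = {} and A union B = {1,...,2}.
Pairs found: ({},{1,2}), ({1},{2}), ({2},{1}), ({1,2},{})
Total ordered pairs: 4


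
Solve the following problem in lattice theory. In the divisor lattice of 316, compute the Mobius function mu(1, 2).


In a divisor lattice, mu(a,b) = mu(b/a) where mu is the classical Mobius function.
b/a = 2/1 = 2
Prime factorization of 2: primes [2]
2 is squarefree with 1 prime factor(s), so mu(2) = (-1)^1 = -1


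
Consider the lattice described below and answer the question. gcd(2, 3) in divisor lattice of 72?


Meet=gcd.
gcd(2,3)=1


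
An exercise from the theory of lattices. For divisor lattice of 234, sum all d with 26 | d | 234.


Interval [26,234] in divisors of 234: [26, 78, 234]
Sum = 338


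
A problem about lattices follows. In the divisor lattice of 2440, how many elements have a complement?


An element a is complemented if some b has a meet b = bottom, a join b = top.
a is complemented iff gcd(a, n/a)=1, i.e. a is a unitary divisor of 2440.
Complemented elements: 1, 5, 8, 40, 61, 305, ... (2 more)
Count: 8


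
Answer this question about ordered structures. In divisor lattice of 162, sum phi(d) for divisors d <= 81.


Divisors of 162 up to 81: [1, 2, 3, 6, 9, 18, 27, 54, 81]
phi values: [1, 1, 2, 2, 6, 6, 18, 18, 54]
Sum = 108


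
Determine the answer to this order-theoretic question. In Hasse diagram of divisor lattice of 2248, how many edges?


A cover relation a -< b holds when a < b with no c strictly between.
Cover relations:
  1 -< 2
  1 -< 281
  2 -< 4
  2 -< 562
  4 -< 8
  4 -< 1124
  8 -< 2248
  281 -< 562
  ...2 more
Total: 10


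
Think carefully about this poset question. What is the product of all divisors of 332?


Divisors of 332: [1, 2, 4, 83, 166, 332]
Product = n^(d(n)/2) = 332^(6/2)
Product = 36594368


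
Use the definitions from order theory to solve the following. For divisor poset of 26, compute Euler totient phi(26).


phi(n) = n * prod_{p|n} (1 - 1/p).
Prime divisors of 26: [2, 13]
phi(26) = 26 * (1 - 1/2) * (1 - 1/13)
phi(26) = 12


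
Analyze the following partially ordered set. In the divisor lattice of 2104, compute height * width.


Height = length of longest chain minus 1; width = size of largest antichain.
A maximum chain: 1 | 263 | 526 | 1052 | 2104  (height 4).
A maximum antichain: {2, 263}  (width 2).
Product = 4 * 2 = 8


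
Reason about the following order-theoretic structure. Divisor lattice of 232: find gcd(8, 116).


In a divisor lattice, meet = gcd (greatest common divisor).
By Euclidean algorithm or factoring: gcd(8,116) = 4


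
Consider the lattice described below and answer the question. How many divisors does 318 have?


Divisors of 318: [1, 2, 3, 6, 53, 106, 159, 318]
Count: 8


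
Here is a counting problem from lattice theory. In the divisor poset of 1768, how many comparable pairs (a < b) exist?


A comparable pair {a,b} has a < b or b < a in the order.
Count unordered pairs where one element is strictly below the other.
Examples: {1,2}, {1,4}, {1,8}, {1,13}, ...
Total comparable pairs: 74


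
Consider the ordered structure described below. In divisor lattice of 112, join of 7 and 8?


In a divisor lattice, join = lcm (least common multiple).
gcd(7,8) = 1
lcm(7,8) = 7*8/gcd = 56/1 = 56


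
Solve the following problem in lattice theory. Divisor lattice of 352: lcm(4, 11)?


Join=lcm.
gcd(4,11)=1
lcm=44


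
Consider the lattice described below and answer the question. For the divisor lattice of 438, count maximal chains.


A maximal chain goes from the minimum element to a maximal element via cover relations.
Counting all min-to-max paths in the cover graph.
Total maximal chains: 6


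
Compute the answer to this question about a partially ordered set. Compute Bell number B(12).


B(n) = number of set partitions of an n-element set.
B(n) satisfies the recurrence: B(n+1) = sum_k C(n,k)*B(k).
B(12) = 4213597


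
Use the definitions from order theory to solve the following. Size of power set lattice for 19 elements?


Power set = 2^n.
2^19 = 524288


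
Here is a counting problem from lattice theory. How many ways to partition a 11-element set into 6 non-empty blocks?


S(n,k) = k*S(n-1,k) + S(n-1,k-1).
S(10,6) = 22827, S(10,5) = 42525
S(11,6) = 6*22827 + 42525 = 136962 + 42525
S(11,6) = 179487


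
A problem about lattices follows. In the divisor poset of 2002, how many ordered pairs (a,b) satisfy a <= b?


The order relation is {(a,b) : a <= b}, reflexive so it includes (a,a).
Examples: (1,1), (1,1001), (1,11), (1,13), (1,14), ...
Total ordered pairs: 81


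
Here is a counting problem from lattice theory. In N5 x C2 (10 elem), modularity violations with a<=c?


Modular law: if a <= c then a v (b ^ c) = (a v b) ^ c.
Check all triples (a,b,c) with a <= c among 10 elements.
  e.g. a=(a,0), b=(c,0), c=(b,0): lhs=(a,0) != rhs=(b,0)
  e.g. a=(a,0), b=(c,1), c=(b,0): lhs=(a,0) != rhs=(b,0)
Total violating triples: 6


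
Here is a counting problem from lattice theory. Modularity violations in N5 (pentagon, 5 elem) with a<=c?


Modular law: if a <= c then a v (b ^ c) = (a v b) ^ c.
Check all triples (a,b,c) with a <= c among 5 elements.
  e.g. a=a, b=c, c=b: lhs=a != rhs=b
Total violating triples: 1


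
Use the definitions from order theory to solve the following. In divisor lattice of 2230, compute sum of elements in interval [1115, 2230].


Interval [1115,2230] in divisors of 2230: [1115, 2230]
Sum = 3345


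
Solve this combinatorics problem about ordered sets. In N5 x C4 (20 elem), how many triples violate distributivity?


Distributive law: a ^ (b v c) = (a ^ b) v (a ^ c).
Check all 20^3 = 8000 ordered triples (a,b,c).
  e.g. a=(b,0), b=(a,0), c=(c,0): lhs=(b,0) != rhs=(a,0)
  e.g. a=(b,0), b=(a,0), c=(c,1): lhs=(b,0) != rhs=(a,0)
Total violating triples: 128


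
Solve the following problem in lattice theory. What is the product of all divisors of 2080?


Divisors of 2080: [1, 2, 4, 5, 8, 10, 13, 16, 20, 26, 32, 40, 52, 65, 80, 104, 130, 160, 208, 260, 416, 520, 1040, 2080]
Product = n^(d(n)/2) = 2080^(24/2)
Product = 6557827967253220516257857536000000000000


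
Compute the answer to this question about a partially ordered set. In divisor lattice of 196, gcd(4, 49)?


Meet=gcd.
gcd(4,49)=1


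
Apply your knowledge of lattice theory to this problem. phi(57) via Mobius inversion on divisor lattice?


phi(n) = n * prod_{p|n} (1 - 1/p).
Prime divisors of 57: [3, 19]
phi(57) = 57 * (1 - 1/3) * (1 - 1/19)
phi(57) = 36


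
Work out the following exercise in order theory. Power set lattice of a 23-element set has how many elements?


Power set = 2^n.
2^23 = 8388608


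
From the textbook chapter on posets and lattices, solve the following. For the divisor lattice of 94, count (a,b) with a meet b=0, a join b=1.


Complement pair (a,b): a meet b = bottom, a join b = top.
Here: gcd(a,b)=1 and lcm(a,b)=94, i.e. a*b=94 with a,b coprime.
Pairs found: (1,94), (2,47), (47,2), (94,1)
Total ordered pairs: 4


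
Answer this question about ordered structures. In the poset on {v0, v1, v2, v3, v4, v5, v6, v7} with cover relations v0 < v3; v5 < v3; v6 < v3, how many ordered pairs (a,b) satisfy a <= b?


The order relation is {(a,b) : a <= b}, reflexive so it includes (a,a).
Examples: (v0,v0), (v0,v3), (v1,v1), (v2,v2), (v3,v3), ...
Total ordered pairs: 11


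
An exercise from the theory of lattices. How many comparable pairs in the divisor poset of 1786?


A comparable pair {a,b} has a < b or b < a in the order.
Count unordered pairs where one element is strictly below the other.
Examples: {1,2}, {1,19}, {1,38}, {1,47}, ...
Total comparable pairs: 19


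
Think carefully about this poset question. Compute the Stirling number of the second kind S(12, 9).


S(n,k) = k*S(n-1,k) + S(n-1,k-1).
S(11,9) = 1155, S(11,8) = 11880
S(12,9) = 9*1155 + 11880 = 10395 + 11880
S(12,9) = 22275


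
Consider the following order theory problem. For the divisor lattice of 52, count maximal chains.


A maximal chain goes from the minimum element to a maximal element via cover relations.
Counting all min-to-max paths in the cover graph.
Total maximal chains: 3


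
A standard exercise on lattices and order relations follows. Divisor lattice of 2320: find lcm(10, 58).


In a divisor lattice, join = lcm (least common multiple).
gcd(10,58) = 2
lcm(10,58) = 10*58/gcd = 580/2 = 290


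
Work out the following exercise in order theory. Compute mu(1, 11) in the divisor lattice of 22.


In a divisor lattice, mu(a,b) = mu(b/a) where mu is the classical Mobius function.
b/a = 11/1 = 11
Prime factorization of 11: primes [11]
11 is squarefree with 1 prime factor(s), so mu(11) = (-1)^1 = -1


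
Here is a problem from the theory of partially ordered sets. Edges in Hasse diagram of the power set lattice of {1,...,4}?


A cover relation a -< b holds when a < b with no c strictly between.
Cover relations:
  {} -< {1}
  {} -< {2}
  {} -< {3}
  {} -< {4}
  {1} -< {1,2}
  {1} -< {1,3}
  {1} -< {1,4}
  {2} -< {1,2}
  ...24 more
Total: 32


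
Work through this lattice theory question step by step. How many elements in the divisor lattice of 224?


Divisors of 224: [1, 2, 4, 7, 8, 14, 16, 28, 32, 56, 112, 224]
Count: 12


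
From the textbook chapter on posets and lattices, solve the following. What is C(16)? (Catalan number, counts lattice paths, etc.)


C(n) = C(2n, n) / (n+1).
C(32, 16) = 601080390
C(16) = 601080390 / 17 = 35357670


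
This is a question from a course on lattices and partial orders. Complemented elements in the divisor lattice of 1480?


An element a is complemented if some b has a meet b = bottom, a join b = top.
a is complemented iff gcd(a, n/a)=1, i.e. a is a unitary divisor of 1480.
Complemented elements: 1, 5, 8, 37, 40, 185, ... (2 more)
Count: 8


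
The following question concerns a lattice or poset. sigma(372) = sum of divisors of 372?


sigma(n) = sum of divisors.
Divisors of 372: [1, 2, 3, 4, 6, 12, 31, 62, 93, 124, 186, 372]
Sum = 896


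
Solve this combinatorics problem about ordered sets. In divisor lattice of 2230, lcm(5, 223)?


Join=lcm.
gcd(5,223)=1
lcm=1115


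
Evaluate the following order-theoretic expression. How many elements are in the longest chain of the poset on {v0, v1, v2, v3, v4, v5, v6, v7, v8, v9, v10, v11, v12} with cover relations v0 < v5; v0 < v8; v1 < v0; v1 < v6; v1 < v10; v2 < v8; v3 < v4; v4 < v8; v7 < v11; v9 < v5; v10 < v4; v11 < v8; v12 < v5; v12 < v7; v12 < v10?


A chain is a totally ordered subset; we count the number of elements in a maximum chain.
Compute, for each element x, the size of the longest chain ending at x:
  v1: 1
  v2: 1
  v3: 1
  v9: 1
  v12: 1
  v0: 2
  ...
A maximum chain: v1 < v10 < v4 < v8
Number of elements in the longest chain: 4


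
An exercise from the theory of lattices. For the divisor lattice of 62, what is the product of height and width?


Height = length of longest chain minus 1; width = size of largest antichain.
A maximum chain: 1 | 31 | 62  (height 2).
A maximum antichain: {2, 31}  (width 2).
Product = 2 * 2 = 4


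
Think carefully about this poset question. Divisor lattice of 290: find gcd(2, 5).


In a divisor lattice, meet = gcd (greatest common divisor).
By Euclidean algorithm or factoring: gcd(2,5) = 1


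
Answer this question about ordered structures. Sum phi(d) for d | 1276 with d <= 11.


Divisors of 1276 up to 11: [1, 2, 4, 11]
phi values: [1, 1, 2, 10]
Sum = 14


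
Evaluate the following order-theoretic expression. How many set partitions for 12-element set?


B(n) = number of set partitions of an n-element set.
B(n) satisfies the recurrence: B(n+1) = sum_k C(n,k)*B(k).
B(12) = 4213597


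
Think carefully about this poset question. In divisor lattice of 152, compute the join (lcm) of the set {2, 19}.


In a divisor lattice, join = lcm (least common multiple).
Compute lcm iteratively: start with first element, then lcm(current, next).
Elements: [2, 19]
lcm(2,19) = 38
Final lcm = 38


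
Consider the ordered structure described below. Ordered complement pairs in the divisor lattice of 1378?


Complement pair (a,b): a meet b = bottom, a join b = top.
Here: gcd(a,b)=1 and lcm(a,b)=1378, i.e. a*b=1378 with a,b coprime.
Pairs found: (1,1378), (2,689), (13,106), (26,53), ... (4 more)
Total ordered pairs: 8


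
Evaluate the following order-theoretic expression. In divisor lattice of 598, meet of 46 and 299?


In a divisor lattice, meet = gcd (greatest common divisor).
By Euclidean algorithm or factoring: gcd(46,299) = 23


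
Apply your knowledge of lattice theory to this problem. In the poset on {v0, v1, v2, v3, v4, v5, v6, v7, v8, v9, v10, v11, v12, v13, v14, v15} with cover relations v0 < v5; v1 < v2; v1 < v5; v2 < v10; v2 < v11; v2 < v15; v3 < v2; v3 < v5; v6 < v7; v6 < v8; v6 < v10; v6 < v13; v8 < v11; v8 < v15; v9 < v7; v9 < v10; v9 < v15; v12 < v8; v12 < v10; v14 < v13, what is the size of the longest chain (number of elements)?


A chain is a totally ordered subset; we count the number of elements in a maximum chain.
Compute, for each element x, the size of the longest chain ending at x:
  v0: 1
  v1: 1
  v3: 1
  v4: 1
  v6: 1
  v9: 1
  ...
A maximum chain: v1 < v2 < v10
Number of elements in the longest chain: 3


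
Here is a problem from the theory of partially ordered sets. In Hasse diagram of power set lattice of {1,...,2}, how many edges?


A cover relation a -< b holds when a < b with no c strictly between.
Cover relations:
  {} -< {1}
  {} -< {2}
  {1} -< {1,2}
  {2} -< {1,2}
Total: 4


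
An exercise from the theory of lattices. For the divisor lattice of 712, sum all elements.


sigma(n) = sum of divisors.
Divisors of 712: [1, 2, 4, 8, 89, 178, 356, 712]
Sum = 1350


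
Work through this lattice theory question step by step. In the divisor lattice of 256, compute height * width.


Height = length of longest chain minus 1; width = size of largest antichain.
A maximum chain: 1 | 2 | 4 | 8 | 16 | 32 | 64 | 128 | 256  (height 8).
A maximum antichain: {1}  (width 1).
Product = 8 * 1 = 8


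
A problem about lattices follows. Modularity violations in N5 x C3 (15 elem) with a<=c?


Modular law: if a <= c then a v (b ^ c) = (a v b) ^ c.
Check all triples (a,b,c) with a <= c among 15 elements.
  e.g. a=(a,0), b=(c,0), c=(b,0): lhs=(a,0) != rhs=(b,0)
  e.g. a=(a,0), b=(c,1), c=(b,0): lhs=(a,0) != rhs=(b,0)
Total violating triples: 18


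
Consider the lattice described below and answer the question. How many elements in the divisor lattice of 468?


Divisors of 468: [1, 2, 3, 4, 6, 9, 12, 13, 18, 26, 36, 39, 52, 78, 117, 156, 234, 468]
Count: 18


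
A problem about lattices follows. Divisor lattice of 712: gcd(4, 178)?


Meet=gcd.
gcd(4,178)=2


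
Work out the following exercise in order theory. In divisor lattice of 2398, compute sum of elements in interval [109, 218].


Interval [109,218] in divisors of 2398: [109, 218]
Sum = 327


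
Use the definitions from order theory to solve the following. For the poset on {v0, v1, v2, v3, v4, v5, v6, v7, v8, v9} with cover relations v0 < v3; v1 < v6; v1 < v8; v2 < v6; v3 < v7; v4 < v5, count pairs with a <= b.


The order relation is {(a,b) : a <= b}, reflexive so it includes (a,a).
Examples: (v0,v0), (v0,v3), (v0,v7), (v1,v1), (v1,v6), ...
Total ordered pairs: 17


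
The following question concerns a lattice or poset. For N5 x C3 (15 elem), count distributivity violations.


Distributive law: a ^ (b v c) = (a ^ b) v (a ^ c).
Check all 15^3 = 3375 ordered triples (a,b,c).
  e.g. a=(b,0), b=(a,0), c=(c,0): lhs=(b,0) != rhs=(a,0)
  e.g. a=(b,0), b=(a,0), c=(c,1): lhs=(b,0) != rhs=(a,0)
Total violating triples: 54


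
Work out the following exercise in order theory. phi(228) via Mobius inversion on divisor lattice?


phi(n) = n * prod_{p|n} (1 - 1/p).
Prime divisors of 228: [2, 3, 19]
phi(228) = 228 * (1 - 1/2) * (1 - 1/3) * (1 - 1/19)
phi(228) = 72


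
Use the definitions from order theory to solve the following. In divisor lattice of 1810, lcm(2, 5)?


Join=lcm.
gcd(2,5)=1
lcm=10


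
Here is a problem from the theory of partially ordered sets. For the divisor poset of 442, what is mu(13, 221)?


In a divisor lattice, mu(a,b) = mu(b/a) where mu is the classical Mobius function.
b/a = 221/13 = 17
Prime factorization of 17: primes [17]
17 is squarefree with 1 prime factor(s), so mu(17) = (-1)^1 = -1


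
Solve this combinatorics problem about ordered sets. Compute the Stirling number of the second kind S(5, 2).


S(n,k) = k*S(n-1,k) + S(n-1,k-1).
S(4,2) = 7, S(4,1) = 1
S(5,2) = 2*7 + 1 = 14 + 1
S(5,2) = 15


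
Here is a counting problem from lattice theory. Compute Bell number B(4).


B(n) = number of set partitions of an n-element set.
B(n) satisfies the recurrence: B(n+1) = sum_k C(n,k)*B(k).
B(4) = 15


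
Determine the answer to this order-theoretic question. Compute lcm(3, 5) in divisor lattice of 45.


In a divisor lattice, join = lcm (least common multiple).
gcd(3,5) = 1
lcm(3,5) = 3*5/gcd = 15/1 = 15


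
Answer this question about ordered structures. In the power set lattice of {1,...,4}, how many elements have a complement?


An element a is complemented if some b has a meet b = bottom, a join b = top.
every subset A has complement S\A, so all elements are complemented.
Complemented elements: {}, {1}, {2}, {3}, {4}, {1,2}, ... (10 more)
Count: 16


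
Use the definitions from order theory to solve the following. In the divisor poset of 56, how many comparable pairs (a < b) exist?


A comparable pair {a,b} has a < b or b < a in the order.
Count unordered pairs where one element is strictly below the other.
Examples: {1,2}, {1,4}, {1,7}, {1,8}, ...
Total comparable pairs: 22


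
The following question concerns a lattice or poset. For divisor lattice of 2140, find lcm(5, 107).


In a divisor lattice, join = lcm (least common multiple).
Compute lcm iteratively: start with first element, then lcm(current, next).
Elements: [5, 107]
lcm(5,107) = 535
Final lcm = 535


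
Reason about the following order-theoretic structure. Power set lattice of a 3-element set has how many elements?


Power set = 2^n.
2^3 = 8


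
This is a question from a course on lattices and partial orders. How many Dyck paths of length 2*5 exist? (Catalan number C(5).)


C(n) = C(2n, n) / (n+1).
C(10, 5) = 252
C(5) = 252 / 6 = 42


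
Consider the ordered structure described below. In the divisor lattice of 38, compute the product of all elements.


Divisors of 38: [1, 2, 19, 38]
Product = n^(d(n)/2) = 38^(4/2)
Product = 1444


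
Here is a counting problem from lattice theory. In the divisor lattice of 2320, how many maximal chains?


A maximal chain goes from the minimum element to a maximal element via cover relations.
Counting all min-to-max paths in the cover graph.
Total maximal chains: 30


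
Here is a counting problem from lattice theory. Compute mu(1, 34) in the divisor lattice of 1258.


In a divisor lattice, mu(a,b) = mu(b/a) where mu is the classical Mobius function.
b/a = 34/1 = 34
Prime factorization of 34: primes [2, 17]
34 is squarefree with 2 prime factor(s), so mu(34) = (-1)^2 = 1


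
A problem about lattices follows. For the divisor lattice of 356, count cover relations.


A cover relation a -< b holds when a < b with no c strictly between.
Cover relations:
  1 -< 2
  1 -< 89
  2 -< 4
  2 -< 178
  4 -< 356
  89 -< 178
  178 -< 356
Total: 7


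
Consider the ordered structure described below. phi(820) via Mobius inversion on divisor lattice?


phi(n) = n * prod_{p|n} (1 - 1/p).
Prime divisors of 820: [2, 5, 41]
phi(820) = 820 * (1 - 1/2) * (1 - 1/5) * (1 - 1/41)
phi(820) = 320


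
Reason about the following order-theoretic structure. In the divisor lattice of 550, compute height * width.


Height = length of longest chain minus 1; width = size of largest antichain.
A maximum chain: 1 | 11 | 55 | 275 | 550  (height 4).
A maximum antichain: {10, 22, 25, 55}  (width 4).
Product = 4 * 4 = 16


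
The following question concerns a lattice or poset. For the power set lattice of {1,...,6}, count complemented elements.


An element a is complemented if some b has a meet b = bottom, a join b = top.
every subset A has complement S\A, so all elements are complemented.
Complemented elements: {}, {1}, {2}, {3}, {4}, {5}, ... (58 more)
Count: 64


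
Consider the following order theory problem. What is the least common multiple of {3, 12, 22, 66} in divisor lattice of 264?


In a divisor lattice, join = lcm (least common multiple).
Compute lcm iteratively: start with first element, then lcm(current, next).
Elements: [3, 12, 22, 66]
lcm(3,12) = 12
lcm(12,22) = 132
lcm(132,66) = 132
Final lcm = 132


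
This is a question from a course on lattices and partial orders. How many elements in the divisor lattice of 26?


Divisors of 26: [1, 2, 13, 26]
Count: 4


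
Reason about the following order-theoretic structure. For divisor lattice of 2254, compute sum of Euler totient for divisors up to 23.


Divisors of 2254 up to 23: [1, 2, 7, 14, 23]
phi values: [1, 1, 6, 6, 22]
Sum = 36


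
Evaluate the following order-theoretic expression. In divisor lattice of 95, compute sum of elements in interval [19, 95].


Interval [19,95] in divisors of 95: [19, 95]
Sum = 114


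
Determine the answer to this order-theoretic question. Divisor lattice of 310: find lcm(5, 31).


In a divisor lattice, join = lcm (least common multiple).
gcd(5,31) = 1
lcm(5,31) = 5*31/gcd = 155/1 = 155


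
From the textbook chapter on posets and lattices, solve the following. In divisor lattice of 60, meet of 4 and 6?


In a divisor lattice, meet = gcd (greatest common divisor).
By Euclidean algorithm or factoring: gcd(4,6) = 2


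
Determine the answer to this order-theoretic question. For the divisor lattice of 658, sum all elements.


sigma(n) = sum of divisors.
Divisors of 658: [1, 2, 7, 14, 47, 94, 329, 658]
Sum = 1152


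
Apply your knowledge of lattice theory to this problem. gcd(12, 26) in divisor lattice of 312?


Meet=gcd.
gcd(12,26)=2


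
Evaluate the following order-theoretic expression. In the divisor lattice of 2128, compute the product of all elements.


Divisors of 2128: [1, 2, 4, 7, 8, 14, 16, 19, 28, 38, 56, 76, 112, 133, 152, 266, 304, 532, 1064, 2128]
Product = n^(d(n)/2) = 2128^(20/2)
Product = 1904216115203087105084361407463424


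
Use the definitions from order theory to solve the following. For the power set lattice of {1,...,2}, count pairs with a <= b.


The order relation is {(a,b) : a <= b}, reflexive so it includes (a,a).
Examples: ({},{}), ({},{1,2}), ({},{1}), ({},{2}), ({1,2},{1,2}), ...
Total ordered pairs: 9


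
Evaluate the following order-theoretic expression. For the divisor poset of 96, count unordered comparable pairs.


A comparable pair {a,b} has a < b or b < a in the order.
Count unordered pairs where one element is strictly below the other.
Examples: {1,2}, {1,3}, {1,4}, {1,6}, ...
Total comparable pairs: 51


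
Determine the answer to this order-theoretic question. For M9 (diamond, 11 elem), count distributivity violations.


Distributive law: a ^ (b v c) = (a ^ b) v (a ^ c).
Check all 11^3 = 1331 ordered triples (a,b,c).
  e.g. a=a1, b=a2, c=a3: lhs=a1 != rhs=0
  e.g. a=a1, b=a2, c=a4: lhs=a1 != rhs=0
Total violating triples: 504


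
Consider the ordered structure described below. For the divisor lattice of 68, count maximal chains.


A maximal chain goes from the minimum element to a maximal element via cover relations.
Counting all min-to-max paths in the cover graph.
Total maximal chains: 3


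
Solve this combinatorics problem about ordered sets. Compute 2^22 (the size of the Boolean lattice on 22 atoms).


Power set = 2^n.
2^22 = 4194304


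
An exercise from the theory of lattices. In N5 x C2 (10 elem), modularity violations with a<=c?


Modular law: if a <= c then a v (b ^ c) = (a v b) ^ c.
Check all triples (a,b,c) with a <= c among 10 elements.
  e.g. a=(a,0), b=(c,0), c=(b,0): lhs=(a,0) != rhs=(b,0)
  e.g. a=(a,0), b=(c,1), c=(b,0): lhs=(a,0) != rhs=(b,0)
Total violating triples: 6


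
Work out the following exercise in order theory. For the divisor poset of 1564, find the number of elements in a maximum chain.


A chain is a totally ordered subset; we count the number of elements in a maximum chain.
Compute, for each element x, the size of the longest chain ending at x:
  1: 1
  2: 2
  17: 2
  23: 2
  4: 3
  34: 3
  ...
A maximum chain: 1 < 2 < 4 < 68 < 1564
Number of elements in the longest chain: 5


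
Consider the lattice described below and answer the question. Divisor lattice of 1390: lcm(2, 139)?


Join=lcm.
gcd(2,139)=1
lcm=278


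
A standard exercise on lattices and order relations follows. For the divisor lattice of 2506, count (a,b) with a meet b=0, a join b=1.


Complement pair (a,b): a meet b = bottom, a join b = top.
Here: gcd(a,b)=1 and lcm(a,b)=2506, i.e. a*b=2506 with a,b coprime.
Pairs found: (1,2506), (2,1253), (7,358), (14,179), ... (4 more)
Total ordered pairs: 8


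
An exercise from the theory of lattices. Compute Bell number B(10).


B(n) = number of set partitions of an n-element set.
B(n) satisfies the recurrence: B(n+1) = sum_k C(n,k)*B(k).
B(10) = 115975


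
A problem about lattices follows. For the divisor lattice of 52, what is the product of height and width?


Height = length of longest chain minus 1; width = size of largest antichain.
A maximum chain: 1 | 13 | 26 | 52  (height 3).
A maximum antichain: {2, 13}  (width 2).
Product = 3 * 2 = 6


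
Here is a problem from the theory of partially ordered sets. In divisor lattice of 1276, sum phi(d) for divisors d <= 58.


Divisors of 1276 up to 58: [1, 2, 4, 11, 22, 29, 44, 58]
phi values: [1, 1, 2, 10, 10, 28, 20, 28]
Sum = 100


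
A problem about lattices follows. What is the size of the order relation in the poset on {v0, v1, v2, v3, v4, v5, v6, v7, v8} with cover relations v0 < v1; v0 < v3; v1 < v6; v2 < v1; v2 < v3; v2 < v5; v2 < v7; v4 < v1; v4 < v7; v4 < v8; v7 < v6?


The order relation is {(a,b) : a <= b}, reflexive so it includes (a,a).
Examples: (v0,v0), (v0,v1), (v0,v3), (v0,v6), (v1,v1), ...
Total ordered pairs: 23


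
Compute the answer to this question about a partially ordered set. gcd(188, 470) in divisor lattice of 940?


Meet=gcd.
gcd(188,470)=94


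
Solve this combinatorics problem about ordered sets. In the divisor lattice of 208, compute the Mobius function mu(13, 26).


In a divisor lattice, mu(a,b) = mu(b/a) where mu is the classical Mobius function.
b/a = 26/13 = 2
Prime factorization of 2: primes [2]
2 is squarefree with 1 prime factor(s), so mu(2) = (-1)^1 = -1


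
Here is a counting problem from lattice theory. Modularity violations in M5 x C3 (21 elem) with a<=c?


Modular law: if a <= c then a v (b ^ c) = (a v b) ^ c.
Check all triples (a,b,c) with a <= c among 21 elements.
This lattice is modular (diamonds M_m and their chain-products are modular).
Total violating triples: 0


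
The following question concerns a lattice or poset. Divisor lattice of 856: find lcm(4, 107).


In a divisor lattice, join = lcm (least common multiple).
gcd(4,107) = 1
lcm(4,107) = 4*107/gcd = 428/1 = 428


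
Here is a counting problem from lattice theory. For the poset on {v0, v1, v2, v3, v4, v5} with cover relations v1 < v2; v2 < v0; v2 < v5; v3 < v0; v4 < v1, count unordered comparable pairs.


A comparable pair {a,b} has a < b or b < a in the order.
Count unordered pairs where one element is strictly below the other.
Examples: {v0,v1}, {v0,v2}, {v0,v3}, {v0,v4}, ...
Total comparable pairs: 10


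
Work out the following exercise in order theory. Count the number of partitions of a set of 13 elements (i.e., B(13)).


B(n) = number of set partitions of an n-element set.
B(n) satisfies the recurrence: B(n+1) = sum_k C(n,k)*B(k).
B(13) = 27644437


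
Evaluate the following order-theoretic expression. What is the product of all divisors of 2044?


Divisors of 2044: [1, 2, 4, 7, 14, 28, 73, 146, 292, 511, 1022, 2044]
Product = n^(d(n)/2) = 2044^(12/2)
Product = 72926496312011001856


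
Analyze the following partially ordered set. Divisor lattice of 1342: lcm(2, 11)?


Join=lcm.
gcd(2,11)=1
lcm=22


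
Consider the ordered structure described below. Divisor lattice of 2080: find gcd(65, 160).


In a divisor lattice, meet = gcd (greatest common divisor).
By Euclidean algorithm or factoring: gcd(65,160) = 5


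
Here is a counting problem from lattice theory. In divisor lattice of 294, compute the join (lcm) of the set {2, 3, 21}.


In a divisor lattice, join = lcm (least common multiple).
Compute lcm iteratively: start with first element, then lcm(current, next).
Elements: [2, 3, 21]
lcm(2,3) = 6
lcm(6,21) = 42
Final lcm = 42


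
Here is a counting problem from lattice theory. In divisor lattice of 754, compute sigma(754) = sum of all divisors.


sigma(n) = sum of divisors.
Divisors of 754: [1, 2, 13, 26, 29, 58, 377, 754]
Sum = 1260


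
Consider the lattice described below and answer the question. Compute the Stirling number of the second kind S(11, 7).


S(n,k) = k*S(n-1,k) + S(n-1,k-1).
S(10,7) = 5880, S(10,6) = 22827
S(11,7) = 7*5880 + 22827 = 41160 + 22827
S(11,7) = 63987


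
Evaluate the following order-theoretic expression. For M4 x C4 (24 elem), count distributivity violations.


Distributive law: a ^ (b v c) = (a ^ b) v (a ^ c).
Check all 24^3 = 13824 ordered triples (a,b,c).
  e.g. a=(a1,0), b=(a2,0), c=(a3,0): lhs=(a1,0) != rhs=(0,0)
  e.g. a=(a1,0), b=(a2,0), c=(a3,1): lhs=(a1,0) != rhs=(0,0)
Total violating triples: 1536
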